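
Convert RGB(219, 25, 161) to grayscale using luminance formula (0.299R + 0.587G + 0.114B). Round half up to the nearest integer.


Gray = 0.299×R + 0.587×G + 0.114×B
Gray = 0.299×219 + 0.587×25 + 0.114×161
Gray = 65.481 + 14.675 + 18.354
Gray = 98.510 → round half up → 99
Gray = 99


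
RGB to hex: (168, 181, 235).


R = 168 → A8 (hex)
G = 181 → B5 (hex)
B = 235 → EB (hex)
Hex = #A8B5EB


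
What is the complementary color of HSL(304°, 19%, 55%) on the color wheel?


Complement = opposite side of color wheel = hue + 180°
H' = (304 + 180) mod 360 = 124°
S and L unchanged.
= HSL(124°, 19%, 55%)


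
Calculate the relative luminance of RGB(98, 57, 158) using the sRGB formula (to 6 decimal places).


Linearize each channel (sRGB transfer function): c = v/255; c_lin = c/12.92 if c ≤ 0.04045, else ((c+0.055)/1.055)^2.4
  R: 98/255 ≈ 0.384314 > 0.04045 → ((0.384314+0.055)/1.055)^2.4 ≈ 0.122139
  G: 57/255 ≈ 0.223529 > 0.04045 → ((0.223529+0.055)/1.055)^2.4 ≈ 0.040915
  B: 158/255 ≈ 0.619608 > 0.04045 → ((0.619608+0.055)/1.055)^2.4 ≈ 0.341914
R_lin = 0.122139, G_lin = 0.040915, B_lin = 0.341914
L = 0.2126×R + 0.7152×G + 0.0722×B
L = 0.2126×0.122139 + 0.7152×0.040915 + 0.0722×0.341914
L ≈ 0.079915


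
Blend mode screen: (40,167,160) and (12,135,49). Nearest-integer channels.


Screen: C = 255 - (255-A)×(255-B)/255, rounded to nearest integer
R: 255 - (255-40)×(255-12)/255 = 255 - 52245/255 ≈ 255 - 204.882 = 50.118 → 50
G: 255 - (255-167)×(255-135)/255 = 255 - 10560/255 ≈ 255 - 41.412 = 213.588 → 214
B: 255 - (255-160)×(255-49)/255 = 255 - 19570/255 ≈ 255 - 76.745 = 178.255 → 178
= RGB(50, 214, 178)


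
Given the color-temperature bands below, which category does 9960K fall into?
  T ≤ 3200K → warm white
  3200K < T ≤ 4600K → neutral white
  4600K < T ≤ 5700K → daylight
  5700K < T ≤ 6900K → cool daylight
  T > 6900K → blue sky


Temperature: 9960K
9960K > 6900K → blue sky
Classification: blue sky


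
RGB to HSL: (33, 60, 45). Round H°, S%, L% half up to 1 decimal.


Normalize: R'=33/255≈0.1294, G'=60/255≈0.2353, B'=45/255≈0.1765
Max=60/255, Min=33/255, Δ=Max-Min=27/255
L = (Max+Min)/2 = (60+33)/510 = 93/510 = 0.18235… → L = 18.2%
L ≤ 0.5 → S = Δ/(Max+Min) = 27/(60+33) = 27/93 = 0.29032… → S = 29.0%
(the 1/255 factors cancel in S and H, so raw channel differences can be used)
Max is G' → H = 60 × ((B-R)/Δ + 2) = 60 × ((45-33)/27 + 2)
  12/27 + 2 = 0.4444… + 2 = 2.4444…
  H = 60 × 2.4444… = 146.666…° → H = 146.7°
= HSL(146.7°, 29.0%, 18.2%)


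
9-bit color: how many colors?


Colors = 2^bits = 2^9
= 512 colors


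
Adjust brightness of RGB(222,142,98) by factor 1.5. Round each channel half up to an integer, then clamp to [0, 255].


Multiply each channel by 1.5, round half up, clamp to [0, 255]
R: 222×1.5 = 333 → clamp → 255
G: 142×1.5 = 213
B: 98×1.5 = 147
= RGB(255, 213, 147)


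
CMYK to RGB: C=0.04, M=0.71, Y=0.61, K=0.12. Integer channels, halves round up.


R = 255 × (1-C) × (1-K) = 255 × 0.96 × 0.88 = 215.424 → 215
G = 255 × (1-M) × (1-K) = 255 × 0.29 × 0.88 = 65.076 → 65
B = 255 × (1-Y) × (1-K) = 255 × 0.39 × 0.88 = 87.516 → 88
= RGB(215, 65, 88)


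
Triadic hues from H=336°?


Triadic: equally spaced at 120° intervals
H1 = 336°
H2 = (336 + 120) mod 360 = 96°
H3 = (336 + 240) mod 360 = 216°
Triadic = 336°, 96°, 216°


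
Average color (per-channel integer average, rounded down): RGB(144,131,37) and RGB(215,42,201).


Midpoint: each channel = ⌊(C₁+C₂)/2⌋
R: ⌊(144+215)/2⌋ = 179
G: ⌊(131+42)/2⌋ = 86
B: ⌊(37+201)/2⌋ = 119
= RGB(179, 86, 119)


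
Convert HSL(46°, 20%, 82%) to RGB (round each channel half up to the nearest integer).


H=46°, S=0.20, L=0.82
C = (1-|2L-1|)×S = (1-|0.64|)×0.20 = 0.072
H' = H/60 = 46/60 ≈ 0.7667; X = C×(1-|H' mod 2 - 1|) = 0.0552
m = L - C/2 = 0.82 - 0.036 = 0.784
Sector ⌊H'⌋ = 0 → (R',G',B') = (0.072, 0.0552, 0.0)
RGB = ((R'+m)×255, (G'+m)×255, (B'+m)×255) = (218.28, 213.996, 199.92)
Round half up → RGB(218, 214, 200)


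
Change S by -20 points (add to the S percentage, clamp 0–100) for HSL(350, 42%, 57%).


Original S = 42%
Adjustment = -20 percentage points
New S = 42 + (-20) = 22
Clamp to [0, 100] → 22
= HSL(350°, 22%, 57%)


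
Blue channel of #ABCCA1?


Color: #ABCCA1
R = AB = 171
G = CC = 204
B = A1 = 161
Blue = 161


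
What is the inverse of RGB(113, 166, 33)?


Invert: (255-R, 255-G, 255-B)
R: 255-113 = 142
G: 255-166 = 89
B: 255-33 = 222
= RGB(142, 89, 222)


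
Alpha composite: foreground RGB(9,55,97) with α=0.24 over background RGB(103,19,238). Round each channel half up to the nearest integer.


C = α×F + (1-α)×B, with 1-α = 0.76
R: 0.24×9 + 0.76×103 = 2.16 + 78.28 = 80.44 → 80
G: 0.24×55 + 0.76×19 = 13.20 + 14.44 = 27.64 → 28
B: 0.24×97 + 0.76×238 = 23.28 + 180.88 = 204.16 → 204
= RGB(80, 28, 204)


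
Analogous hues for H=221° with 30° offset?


Base hue: 221°
Left analog: (221 - 30) mod 360 = 191°
Right analog: (221 + 30) mod 360 = 251°
Analogous hues = 191° and 251°


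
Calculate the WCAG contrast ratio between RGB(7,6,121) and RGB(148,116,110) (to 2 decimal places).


Linearize each sRGB channel c=v/255: c/12.92 if c ≤ 0.04045 else ((c+0.055)/1.055)^2.4
L = 0.2126×R_lin + 0.7152×G_lin + 0.0722×B_lin
Color 1 (7,6,121):
  R=7: 7/255≈0.0275 ≤ 0.04045 → 0.0275/12.92 ≈ 0.00212
  G=6: 6/255≈0.0235 ≤ 0.04045 → 0.0235/12.92 ≈ 0.00182
  B=121: 121/255≈0.4745 > 0.04045 → ((0.4745+0.055)/1.055)^2.4 ≈ 0.19120
  L1 = 0.2126×0.00212 + 0.7152×0.00182 + 0.0722×0.19120 ≈ 0.01556
Color 2 (148,116,110):
  R=148: 148/255≈0.5804 > 0.04045 → ((0.5804+0.055)/1.055)^2.4 ≈ 0.29614
  G=116: 116/255≈0.4549 > 0.04045 → ((0.4549+0.055)/1.055)^2.4 ≈ 0.17465
  B=110: 110/255≈0.4314 > 0.04045 → ((0.4314+0.055)/1.055)^2.4 ≈ 0.15593
  L2 = 0.2126×0.29614 + 0.7152×0.17465 + 0.0722×0.15593 ≈ 0.19912
Lighter = 0.19912, Darker = 0.01556
Ratio = (L_lighter + 0.05) / (L_darker + 0.05)
Ratio = (0.19912 + 0.05) / (0.01556 + 0.05) = 0.24912 / 0.06556 ≈ 3.8000
Ratio ≈ 3.80:1


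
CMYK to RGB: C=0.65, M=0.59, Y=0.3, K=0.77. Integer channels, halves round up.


R = 255 × (1-C) × (1-K) = 255 × 0.35 × 0.23 = 20.5275 → 21
G = 255 × (1-M) × (1-K) = 255 × 0.41 × 0.23 = 24.0465 → 24
B = 255 × (1-Y) × (1-K) = 255 × 0.70 × 0.23 = 41.055 → 41
= RGB(21, 24, 41)


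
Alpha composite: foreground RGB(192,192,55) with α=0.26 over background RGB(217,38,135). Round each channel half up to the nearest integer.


C = α×F + (1-α)×B, with 1-α = 0.74
R: 0.26×192 + 0.74×217 = 49.92 + 160.58 = 210.50 → 211
G: 0.26×192 + 0.74×38 = 49.92 + 28.12 = 78.04 → 78
B: 0.26×55 + 0.74×135 = 14.30 + 99.90 = 114.20 → 114
= RGB(211, 78, 114)


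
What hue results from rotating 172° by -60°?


New hue = (H + rotation) mod 360
New hue = (172 -60) mod 360
= 112 mod 360
= 112°


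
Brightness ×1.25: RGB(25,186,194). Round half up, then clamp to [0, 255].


Multiply each channel by 1.25, round half up, clamp to [0, 255]
R: 25×1.25 = 31.25 → round → 31
G: 186×1.25 = 232.5 → round → 233
B: 194×1.25 = 242.5 → round → 243
= RGB(31, 233, 243)


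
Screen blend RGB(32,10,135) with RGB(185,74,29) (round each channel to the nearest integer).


Screen: C = 255 - (255-A)×(255-B)/255, rounded to nearest integer
R: 255 - (255-32)×(255-185)/255 = 255 - 15610/255 ≈ 255 - 61.216 = 193.784 → 194
G: 255 - (255-10)×(255-74)/255 = 255 - 44345/255 ≈ 255 - 173.902 = 81.098 → 81
B: 255 - (255-135)×(255-29)/255 = 255 - 27120/255 ≈ 255 - 106.353 = 148.647 → 149
= RGB(194, 81, 149)


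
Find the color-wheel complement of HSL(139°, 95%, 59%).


Complement = opposite side of color wheel = hue + 180°
H' = (139 + 180) mod 360 = 319°
S and L unchanged.
= HSL(319°, 95%, 59%)


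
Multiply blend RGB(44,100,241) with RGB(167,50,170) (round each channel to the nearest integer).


Multiply: C = A×B/255, rounded to nearest integer
R: 44×167/255 = 7348/255 ≈ 28.816 → 29
G: 100×50/255 = 5000/255 ≈ 19.608 → 20
B: 241×170/255 = 40970/255 ≈ 160.667 → 161
= RGB(29, 20, 161)


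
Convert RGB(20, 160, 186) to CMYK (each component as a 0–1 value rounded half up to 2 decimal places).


R'=20/255≈0.0784, G'=160/255≈0.6275, B'=186/255≈0.7294
K = 1 - max(R',G',B') = 1 - 186/255 = 69/255 = 0.27058… → 0.27
(1-R'-K)/(1-K) simplifies to (max-R)/max with max = 186:
C = (186-20)/186 = 166/186 = 0.89247… → 0.89
M = (186-160)/186 = 26/186 = 0.13978… → 0.14
Y = (186-186)/186 = 0/186 = 0 → 0.00
= CMYK(0.89, 0.14, 0.00, 0.27)


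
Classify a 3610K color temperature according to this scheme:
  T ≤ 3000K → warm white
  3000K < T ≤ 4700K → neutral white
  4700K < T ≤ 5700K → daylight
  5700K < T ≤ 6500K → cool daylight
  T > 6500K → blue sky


Temperature: 3610K
3000K < 3610K ≤ 4700K → neutral white
Classification: neutral white


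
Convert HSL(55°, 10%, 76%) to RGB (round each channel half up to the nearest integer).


H=55°, S=0.10, L=0.76
C = (1-|2L-1|)×S = (1-|0.52|)×0.10 = 0.048
H' = H/60 = 55/60 ≈ 0.9167; X = C×(1-|H' mod 2 - 1|) = 0.044
m = L - C/2 = 0.76 - 0.024 = 0.736
Sector ⌊H'⌋ = 0 → (R',G',B') = (0.048, 0.044, 0.0)
RGB = ((R'+m)×255, (G'+m)×255, (B'+m)×255) = (199.92, 198.9, 187.68)
Round half up → RGB(200, 199, 188)


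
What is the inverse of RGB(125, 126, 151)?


Invert: (255-R, 255-G, 255-B)
R: 255-125 = 130
G: 255-126 = 129
B: 255-151 = 104
= RGB(130, 129, 104)


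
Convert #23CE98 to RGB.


23 → 35 (R)
CE → 206 (G)
98 → 152 (B)
= RGB(35, 206, 152)


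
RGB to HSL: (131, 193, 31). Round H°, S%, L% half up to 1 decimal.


Normalize: R'=131/255≈0.5137, G'=193/255≈0.7569, B'=31/255≈0.1216
Max=193/255, Min=31/255, Δ=Max-Min=162/255
L = (Max+Min)/2 = (193+31)/510 = 224/510 = 0.43921… → L = 43.9%
L ≤ 0.5 → S = Δ/(Max+Min) = 162/(193+31) = 162/224 = 0.72321… → S = 72.3%
(the 1/255 factors cancel in S and H, so raw channel differences can be used)
Max is G' → H = 60 × ((B-R)/Δ + 2) = 60 × ((31-131)/162 + 2)
  -100/162 + 2 = -0.6172… + 2 = 1.3827…
  H = 60 × 1.3827… = 82.962…° → H = 83.0°
= HSL(83.0°, 72.3%, 43.9%)


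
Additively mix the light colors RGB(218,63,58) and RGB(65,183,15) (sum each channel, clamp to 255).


Additive: each channel = min(255, C₁+C₂)
R: 218+65 = 283 → 255
G: 63+183 = 246 → 246
B: 58+15 = 73 → 73
= RGB(255, 246, 73)


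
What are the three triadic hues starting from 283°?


Triadic: equally spaced at 120° intervals
H1 = 283°
H2 = (283 + 120) mod 360 = 43°
H3 = (283 + 240) mod 360 = 163°
Triadic = 283°, 43°, 163°


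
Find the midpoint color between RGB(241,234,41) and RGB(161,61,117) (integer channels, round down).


Midpoint: each channel = ⌊(C₁+C₂)/2⌋
R: ⌊(241+161)/2⌋ = 201
G: ⌊(234+61)/2⌋ = 147
B: ⌊(41+117)/2⌋ = 79
= RGB(201, 147, 79)


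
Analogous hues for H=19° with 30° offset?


Base hue: 19°
Left analog: (19 - 30) mod 360 = 349°
Right analog: (19 + 30) mod 360 = 49°
Analogous hues = 349° and 49°


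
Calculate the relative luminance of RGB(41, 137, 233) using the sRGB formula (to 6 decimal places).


Linearize each channel (sRGB transfer function): c = v/255; c_lin = c/12.92 if c ≤ 0.04045, else ((c+0.055)/1.055)^2.4
  R: 41/255 ≈ 0.160784 > 0.04045 → ((0.160784+0.055)/1.055)^2.4 ≈ 0.022174
  G: 137/255 ≈ 0.537255 > 0.04045 → ((0.537255+0.055)/1.055)^2.4 ≈ 0.250158
  B: 233/255 ≈ 0.913725 > 0.04045 → ((0.913725+0.055)/1.055)^2.4 ≈ 0.814847
R_lin = 0.022174, G_lin = 0.250158, B_lin = 0.814847
L = 0.2126×R + 0.7152×G + 0.0722×B
L = 0.2126×0.022174 + 0.7152×0.250158 + 0.0722×0.814847
L ≈ 0.242459


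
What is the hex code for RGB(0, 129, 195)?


R = 0 → 00 (hex)
G = 129 → 81 (hex)
B = 195 → C3 (hex)
Hex = #0081C3


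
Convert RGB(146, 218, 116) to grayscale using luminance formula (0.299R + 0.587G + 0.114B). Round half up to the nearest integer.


Gray = 0.299×R + 0.587×G + 0.114×B
Gray = 0.299×146 + 0.587×218 + 0.114×116
Gray = 43.654 + 127.966 + 13.224
Gray = 184.844 → round half up → 185
Gray = 185


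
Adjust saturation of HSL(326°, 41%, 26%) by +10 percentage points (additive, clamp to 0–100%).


Original S = 41%
Adjustment = +10 percentage points
New S = 41 + (10) = 51
Clamp to [0, 100] → 51
= HSL(326°, 51%, 26%)


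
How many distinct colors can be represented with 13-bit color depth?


Colors = 2^bits = 2^13
= 8,192 colors


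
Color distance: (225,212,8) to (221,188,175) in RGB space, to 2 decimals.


d = √[(R₁-R₂)² + (G₁-G₂)² + (B₁-B₂)²]
d = √[(225-221)² + (212-188)² + (8-175)²]
d = √[16 + 576 + 27889]
d = √28481
d ≈ 168.76


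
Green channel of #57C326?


Color: #57C326
R = 57 = 87
G = C3 = 195
B = 26 = 38
Green = 195


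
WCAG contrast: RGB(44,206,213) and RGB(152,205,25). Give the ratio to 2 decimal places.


Linearize each sRGB channel c=v/255: c/12.92 if c ≤ 0.04045 else ((c+0.055)/1.055)^2.4
L = 0.2126×R_lin + 0.7152×G_lin + 0.0722×B_lin
Color 1 (44,206,213):
  R=44: 44/255≈0.1725 > 0.04045 → ((0.1725+0.055)/1.055)^2.4 ≈ 0.02519
  G=206: 206/255≈0.8078 > 0.04045 → ((0.8078+0.055)/1.055)^2.4 ≈ 0.61721
  B=213: 213/255≈0.8353 > 0.04045 → ((0.8353+0.055)/1.055)^2.4 ≈ 0.66539
  L1 = 0.2126×0.02519 + 0.7152×0.61721 + 0.0722×0.66539 ≈ 0.49482
Color 2 (152,205,25):
  R=152: 152/255≈0.5961 > 0.04045 → ((0.5961+0.055)/1.055)^2.4 ≈ 0.31399
  G=205: 205/255≈0.8039 > 0.04045 → ((0.8039+0.055)/1.055)^2.4 ≈ 0.61050
  B=25: 25/255≈0.0980 > 0.04045 → ((0.0980+0.055)/1.055)^2.4 ≈ 0.00972
  L2 = 0.2126×0.31399 + 0.7152×0.61050 + 0.0722×0.00972 ≈ 0.50408
Lighter = 0.50408, Darker = 0.49482
Ratio = (L_lighter + 0.05) / (L_darker + 0.05)
Ratio = (0.50408 + 0.05) / (0.49482 + 0.05) = 0.55408 / 0.54482 ≈ 1.0170
Ratio ≈ 1.02:1


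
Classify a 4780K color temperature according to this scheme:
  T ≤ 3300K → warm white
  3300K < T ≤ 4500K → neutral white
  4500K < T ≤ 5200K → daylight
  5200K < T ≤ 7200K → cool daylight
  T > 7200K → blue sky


Temperature: 4780K
4500K < 4780K ≤ 5200K → daylight
Classification: daylight


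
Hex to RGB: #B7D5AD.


B7 → 183 (R)
D5 → 213 (G)
AD → 173 (B)
= RGB(183, 213, 173)


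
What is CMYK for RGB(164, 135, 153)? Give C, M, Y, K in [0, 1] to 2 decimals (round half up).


R'=164/255≈0.6431, G'=135/255≈0.5294, B'=153/255≈0.6000
K = 1 - max(R',G',B') = 1 - 164/255 = 91/255 = 0.35686… → 0.36
(1-R'-K)/(1-K) simplifies to (max-R)/max with max = 164:
C = (164-164)/164 = 0/164 = 0 → 0.00
M = (164-135)/164 = 29/164 = 0.17682… → 0.18
Y = (164-153)/164 = 11/164 = 0.06707… → 0.07
= CMYK(0.00, 0.18, 0.07, 0.36)


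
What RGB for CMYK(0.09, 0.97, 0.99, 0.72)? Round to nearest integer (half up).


R = 255 × (1-C) × (1-K) = 255 × 0.91 × 0.28 = 64.974 → 65
G = 255 × (1-M) × (1-K) = 255 × 0.03 × 0.28 = 2.142 → 2
B = 255 × (1-Y) × (1-K) = 255 × 0.01 × 0.28 = 0.714 → 1
= RGB(65, 2, 1)


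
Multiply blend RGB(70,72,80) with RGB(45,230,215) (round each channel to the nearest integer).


Multiply: C = A×B/255, rounded to nearest integer
R: 70×45/255 = 3150/255 ≈ 12.353 → 12
G: 72×230/255 = 16560/255 ≈ 64.941 → 65
B: 80×215/255 = 17200/255 ≈ 67.451 → 67
= RGB(12, 65, 67)


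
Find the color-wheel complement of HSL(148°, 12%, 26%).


Complement = opposite side of color wheel = hue + 180°
H' = (148 + 180) mod 360 = 328°
S and L unchanged.
= HSL(328°, 12%, 26%)


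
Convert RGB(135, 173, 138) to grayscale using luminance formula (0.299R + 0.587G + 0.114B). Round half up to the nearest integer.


Gray = 0.299×R + 0.587×G + 0.114×B
Gray = 0.299×135 + 0.587×173 + 0.114×138
Gray = 40.365 + 101.551 + 15.732
Gray = 157.648 → round half up → 158
Gray = 158


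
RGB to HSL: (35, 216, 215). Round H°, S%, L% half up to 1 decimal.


Normalize: R'=35/255≈0.1373, G'=216/255≈0.8471, B'=215/255≈0.8431
Max=216/255, Min=35/255, Δ=Max-Min=181/255
L = (Max+Min)/2 = (216+35)/510 = 251/510 = 0.49215… → L = 49.2%
L ≤ 0.5 → S = Δ/(Max+Min) = 181/(216+35) = 181/251 = 0.72111… → S = 72.1%
(the 1/255 factors cancel in S and H, so raw channel differences can be used)
Max is G' → H = 60 × ((B-R)/Δ + 2) = 60 × ((215-35)/181 + 2)
  180/181 + 2 = 0.9944… + 2 = 2.9944…
  H = 60 × 2.9944… = 179.668…° → H = 179.7°
= HSL(179.7°, 72.1%, 49.2%)


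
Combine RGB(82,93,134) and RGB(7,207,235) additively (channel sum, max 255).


Additive: each channel = min(255, C₁+C₂)
R: 82+7 = 89 → 89
G: 93+207 = 300 → 255
B: 134+235 = 369 → 255
= RGB(89, 255, 255)


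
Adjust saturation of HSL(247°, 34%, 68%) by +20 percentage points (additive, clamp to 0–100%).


Original S = 34%
Adjustment = +20 percentage points
New S = 34 + (20) = 54
Clamp to [0, 100] → 54
= HSL(247°, 54%, 68%)


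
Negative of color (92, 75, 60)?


Invert: (255-R, 255-G, 255-B)
R: 255-92 = 163
G: 255-75 = 180
B: 255-60 = 195
= RGB(163, 180, 195)


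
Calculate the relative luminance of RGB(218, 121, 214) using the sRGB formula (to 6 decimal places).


Linearize each channel (sRGB transfer function): c = v/255; c_lin = c/12.92 if c ≤ 0.04045, else ((c+0.055)/1.055)^2.4
  R: 218/255 ≈ 0.854902 > 0.04045 → ((0.854902+0.055)/1.055)^2.4 ≈ 0.701102
  G: 121/255 ≈ 0.474510 > 0.04045 → ((0.474510+0.055)/1.055)^2.4 ≈ 0.191202
  B: 214/255 ≈ 0.839216 > 0.04045 → ((0.839216+0.055)/1.055)^2.4 ≈ 0.672443
R_lin = 0.701102, G_lin = 0.191202, B_lin = 0.672443
L = 0.2126×R + 0.7152×G + 0.0722×B
L = 0.2126×0.701102 + 0.7152×0.191202 + 0.0722×0.672443
L ≈ 0.334352


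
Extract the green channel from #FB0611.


Color: #FB0611
R = FB = 251
G = 06 = 6
B = 11 = 17
Green = 6


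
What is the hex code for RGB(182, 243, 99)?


R = 182 → B6 (hex)
G = 243 → F3 (hex)
B = 99 → 63 (hex)
Hex = #B6F363


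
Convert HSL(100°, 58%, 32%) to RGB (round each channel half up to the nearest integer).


H=100°, S=0.58, L=0.32
C = (1-|2L-1|)×S = (1-|-0.36|)×0.58 = 0.3712
H' = H/60 = 100/60 ≈ 1.6667; X = C×(1-|H' mod 2 - 1|) ≈ 0.1237
m = L - C/2 = 0.32 - 0.1856 = 0.1344
Sector ⌊H'⌋ = 1 → (R',G',B') = (≈0.1237, 0.3712, 0.0)
RGB = ((R'+m)×255, (G'+m)×255, (B'+m)×255) = (65.824, 128.928, 34.272)
Round half up → RGB(66, 129, 34)


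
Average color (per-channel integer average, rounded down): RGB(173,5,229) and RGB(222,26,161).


Midpoint: each channel = ⌊(C₁+C₂)/2⌋
R: ⌊(173+222)/2⌋ = 197
G: ⌊(5+26)/2⌋ = 15
B: ⌊(229+161)/2⌋ = 195
= RGB(197, 15, 195)


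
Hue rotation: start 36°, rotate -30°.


New hue = (H + rotation) mod 360
New hue = (36 -30) mod 360
= 6 mod 360
= 6°


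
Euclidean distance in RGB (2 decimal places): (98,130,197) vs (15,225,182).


d = √[(R₁-R₂)² + (G₁-G₂)² + (B₁-B₂)²]
d = √[(98-15)² + (130-225)² + (197-182)²]
d = √[6889 + 9025 + 225]
d = √16139
d ≈ 127.04


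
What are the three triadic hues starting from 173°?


Triadic: equally spaced at 120° intervals
H1 = 173°
H2 = (173 + 120) mod 360 = 293°
H3 = (173 + 240) mod 360 = 53°
Triadic = 173°, 293°, 53°


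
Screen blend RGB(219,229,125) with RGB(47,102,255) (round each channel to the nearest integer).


Screen: C = 255 - (255-A)×(255-B)/255, rounded to nearest integer
R: 255 - (255-219)×(255-47)/255 = 255 - 7488/255 ≈ 255 - 29.365 = 225.635 → 226
G: 255 - (255-229)×(255-102)/255 = 255 - 3978/255 ≈ 255 - 15.600 = 239.400 → 239
B: 255 - (255-125)×(255-255)/255 = 255 - 0/255 ≈ 255 - 0.000 = 255.000 → 255
= RGB(226, 239, 255)


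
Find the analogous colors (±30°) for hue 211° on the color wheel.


Base hue: 211°
Left analog: (211 - 30) mod 360 = 181°
Right analog: (211 + 30) mod 360 = 241°
Analogous hues = 181° and 241°


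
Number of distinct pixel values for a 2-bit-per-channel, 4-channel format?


Total bits = 2 bits/channel × 4 channels = 8 bits
Distinct pixel values = 2^8
= 256 pixel values


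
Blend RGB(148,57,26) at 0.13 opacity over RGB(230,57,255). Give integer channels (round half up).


C = α×F + (1-α)×B, with 1-α = 0.87
R: 0.13×148 + 0.87×230 = 19.24 + 200.10 = 219.34 → 219
G: 0.13×57 + 0.87×57 = 7.41 + 49.59 = 57.00 → 57
B: 0.13×26 + 0.87×255 = 3.38 + 221.85 = 225.23 → 225
= RGB(219, 57, 225)


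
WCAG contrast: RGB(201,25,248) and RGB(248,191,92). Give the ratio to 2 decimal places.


Linearize each sRGB channel c=v/255: c/12.92 if c ≤ 0.04045 else ((c+0.055)/1.055)^2.4
L = 0.2126×R_lin + 0.7152×G_lin + 0.0722×B_lin
Color 1 (201,25,248):
  R=201: 201/255≈0.7882 > 0.04045 → ((0.7882+0.055)/1.055)^2.4 ≈ 0.58408
  G=25: 25/255≈0.0980 > 0.04045 → ((0.0980+0.055)/1.055)^2.4 ≈ 0.00972
  B=248: 248/255≈0.9725 > 0.04045 → ((0.9725+0.055)/1.055)^2.4 ≈ 0.93869
  L1 = 0.2126×0.58408 + 0.7152×0.00972 + 0.0722×0.93869 ≈ 0.19890
Color 2 (248,191,92):
  R=248: 248/255≈0.9725 > 0.04045 → ((0.9725+0.055)/1.055)^2.4 ≈ 0.93869
  G=191: 191/255≈0.7490 > 0.04045 → ((0.7490+0.055)/1.055)^2.4 ≈ 0.52100
  B=92: 92/255≈0.3608 > 0.04045 → ((0.3608+0.055)/1.055)^2.4 ≈ 0.10702
  L2 = 0.2126×0.93869 + 0.7152×0.52100 + 0.0722×0.10702 ≈ 0.57991
Lighter = 0.57991, Darker = 0.19890
Ratio = (L_lighter + 0.05) / (L_darker + 0.05)
Ratio = (0.57991 + 0.05) / (0.19890 + 0.05) = 0.62991 / 0.24890 ≈ 2.5308
Ratio ≈ 2.53:1


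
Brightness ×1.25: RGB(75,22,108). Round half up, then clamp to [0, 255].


Multiply each channel by 1.25, round half up, clamp to [0, 255]
R: 75×1.25 = 93.75 → round → 94
G: 22×1.25 = 27.5 → round → 28
B: 108×1.25 = 135
= RGB(94, 28, 135)


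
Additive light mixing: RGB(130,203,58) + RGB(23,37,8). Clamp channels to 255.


Additive: each channel = min(255, C₁+C₂)
R: 130+23 = 153 → 153
G: 203+37 = 240 → 240
B: 58+8 = 66 → 66
= RGB(153, 240, 66)


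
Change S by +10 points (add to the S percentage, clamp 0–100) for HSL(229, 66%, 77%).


Original S = 66%
Adjustment = +10 percentage points
New S = 66 + (10) = 76
Clamp to [0, 100] → 76
= HSL(229°, 76%, 77%)


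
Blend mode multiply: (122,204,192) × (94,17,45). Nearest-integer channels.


Multiply: C = A×B/255, rounded to nearest integer
R: 122×94/255 = 11468/255 ≈ 44.973 → 45
G: 204×17/255 = 3468/255 ≈ 13.600 → 14
B: 192×45/255 = 8640/255 ≈ 33.882 → 34
= RGB(45, 14, 34)


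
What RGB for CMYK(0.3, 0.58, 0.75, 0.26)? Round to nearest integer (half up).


R = 255 × (1-C) × (1-K) = 255 × 0.70 × 0.74 = 132.09 → 132
G = 255 × (1-M) × (1-K) = 255 × 0.42 × 0.74 = 79.254 → 79
B = 255 × (1-Y) × (1-K) = 255 × 0.25 × 0.74 = 47.175 → 47
= RGB(132, 79, 47)


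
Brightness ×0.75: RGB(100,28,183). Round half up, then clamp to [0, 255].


Multiply each channel by 0.75, round half up, clamp to [0, 255]
R: 100×0.75 = 75
G: 28×0.75 = 21
B: 183×0.75 = 137.25 → round → 137
= RGB(75, 21, 137)


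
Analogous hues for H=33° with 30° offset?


Base hue: 33°
Left analog: (33 - 30) mod 360 = 3°
Right analog: (33 + 30) mod 360 = 63°
Analogous hues = 3° and 63°


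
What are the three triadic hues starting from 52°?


Triadic: equally spaced at 120° intervals
H1 = 52°
H2 = (52 + 120) mod 360 = 172°
H3 = (52 + 240) mod 360 = 292°
Triadic = 52°, 172°, 292°


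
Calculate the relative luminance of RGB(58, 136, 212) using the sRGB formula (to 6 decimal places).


Linearize each channel (sRGB transfer function): c = v/255; c_lin = c/12.92 if c ≤ 0.04045, else ((c+0.055)/1.055)^2.4
  R: 58/255 ≈ 0.227451 > 0.04045 → ((0.227451+0.055)/1.055)^2.4 ≈ 0.042311
  G: 136/255 ≈ 0.533333 > 0.04045 → ((0.533333+0.055)/1.055)^2.4 ≈ 0.246201
  B: 212/255 ≈ 0.831373 > 0.04045 → ((0.831373+0.055)/1.055)^2.4 ≈ 0.658375
R_lin = 0.042311, G_lin = 0.246201, B_lin = 0.658375
L = 0.2126×R + 0.7152×G + 0.0722×B
L = 0.2126×0.042311 + 0.7152×0.246201 + 0.0722×0.658375
L ≈ 0.232613


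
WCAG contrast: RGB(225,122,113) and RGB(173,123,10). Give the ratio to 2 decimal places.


Linearize each sRGB channel c=v/255: c/12.92 if c ≤ 0.04045 else ((c+0.055)/1.055)^2.4
L = 0.2126×R_lin + 0.7152×G_lin + 0.0722×B_lin
Color 1 (225,122,113):
  R=225: 225/255≈0.8824 > 0.04045 → ((0.8824+0.055)/1.055)^2.4 ≈ 0.75294
  G=122: 122/255≈0.4784 > 0.04045 → ((0.4784+0.055)/1.055)^2.4 ≈ 0.19462
  B=113: 113/255≈0.4431 > 0.04045 → ((0.4431+0.055)/1.055)^2.4 ≈ 0.16513
  L1 = 0.2126×0.75294 + 0.7152×0.19462 + 0.0722×0.16513 ≈ 0.31119
Color 2 (173,123,10):
  R=173: 173/255≈0.6784 > 0.04045 → ((0.6784+0.055)/1.055)^2.4 ≈ 0.41789
  G=123: 123/255≈0.4824 > 0.04045 → ((0.4824+0.055)/1.055)^2.4 ≈ 0.19807
  B=10: 10/255≈0.0392 ≤ 0.04045 → 0.0392/12.92 ≈ 0.00304
  L2 = 0.2126×0.41789 + 0.7152×0.19807 + 0.0722×0.00304 ≈ 0.23072
Lighter = 0.31119, Darker = 0.23072
Ratio = (L_lighter + 0.05) / (L_darker + 0.05)
Ratio = (0.31119 + 0.05) / (0.23072 + 0.05) = 0.36119 / 0.28072 ≈ 1.2866
Ratio ≈ 1.29:1


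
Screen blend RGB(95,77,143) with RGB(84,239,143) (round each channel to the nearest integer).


Screen: C = 255 - (255-A)×(255-B)/255, rounded to nearest integer
R: 255 - (255-95)×(255-84)/255 = 255 - 27360/255 ≈ 255 - 107.294 = 147.706 → 148
G: 255 - (255-77)×(255-239)/255 = 255 - 2848/255 ≈ 255 - 11.169 = 243.831 → 244
B: 255 - (255-143)×(255-143)/255 = 255 - 12544/255 ≈ 255 - 49.192 = 205.808 → 206
= RGB(148, 244, 206)


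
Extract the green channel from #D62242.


Color: #D62242
R = D6 = 214
G = 22 = 34
B = 42 = 66
Green = 34


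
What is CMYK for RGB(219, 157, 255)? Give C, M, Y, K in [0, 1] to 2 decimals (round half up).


R'=219/255≈0.8588, G'=157/255≈0.6157, B'=255/255≈1.0000
K = 1 - max(R',G',B') = 1 - 255/255 = 0/255 = 0 → 0.00
(1-R'-K)/(1-K) simplifies to (max-R)/max with max = 255:
C = (255-219)/255 = 36/255 = 0.14117… → 0.14
M = (255-157)/255 = 98/255 = 0.38431… → 0.38
Y = (255-255)/255 = 0/255 = 0 → 0.00
= CMYK(0.14, 0.38, 0.00, 0.00)


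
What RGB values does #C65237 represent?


C6 → 198 (R)
52 → 82 (G)
37 → 55 (B)
= RGB(198, 82, 55)


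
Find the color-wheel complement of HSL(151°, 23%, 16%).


Complement = opposite side of color wheel = hue + 180°
H' = (151 + 180) mod 360 = 331°
S and L unchanged.
= HSL(331°, 23%, 16%)


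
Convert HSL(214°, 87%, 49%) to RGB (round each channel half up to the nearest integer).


H=214°, S=0.87, L=0.49
C = (1-|2L-1|)×S = (1-|-0.02|)×0.87 = 0.8526
H' = H/60 = 214/60 ≈ 3.5667; X = C×(1-|H' mod 2 - 1|) = 0.36946
m = L - C/2 = 0.49 - 0.4263 = 0.0637
Sector ⌊H'⌋ = 3 → (R',G',B') = (0.0, 0.36946, 0.8526)
RGB = ((R'+m)×255, (G'+m)×255, (B'+m)×255) = (16.2435, 110.4558, 233.6565)
Round half up → RGB(16, 110, 234)


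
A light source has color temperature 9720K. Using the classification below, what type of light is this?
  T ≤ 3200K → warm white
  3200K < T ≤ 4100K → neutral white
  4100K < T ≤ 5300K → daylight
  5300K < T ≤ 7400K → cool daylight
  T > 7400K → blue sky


Temperature: 9720K
9720K > 7400K → blue sky
Classification: blue sky


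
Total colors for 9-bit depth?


Colors = 2^bits = 2^9
= 512 colors


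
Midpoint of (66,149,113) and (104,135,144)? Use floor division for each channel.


Midpoint: each channel = ⌊(C₁+C₂)/2⌋
R: ⌊(66+104)/2⌋ = 85
G: ⌊(149+135)/2⌋ = 142
B: ⌊(113+144)/2⌋ = 128
= RGB(85, 142, 128)


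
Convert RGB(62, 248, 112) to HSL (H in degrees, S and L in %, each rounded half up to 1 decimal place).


Normalize: R'=62/255≈0.2431, G'=248/255≈0.9725, B'=112/255≈0.4392
Max=248/255, Min=62/255, Δ=Max-Min=186/255
L = (Max+Min)/2 = (248+62)/510 = 310/510 = 0.60784… → L = 60.8%
L > 0.5 → S = Δ/(2-Max-Min) = 186/(510-248-62) = 186/200 = 0.93 → S = 93.0%
(the 1/255 factors cancel in S and H, so raw channel differences can be used)
Max is G' → H = 60 × ((B-R)/Δ + 2) = 60 × ((112-62)/186 + 2)
  50/186 + 2 = 0.2688… + 2 = 2.2688…
  H = 60 × 2.2688… = 136.129…° → H = 136.1°
= HSL(136.1°, 93.0%, 60.8%)


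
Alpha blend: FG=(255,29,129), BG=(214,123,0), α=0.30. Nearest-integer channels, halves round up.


C = α×F + (1-α)×B, with 1-α = 0.70
R: 0.30×255 + 0.70×214 = 76.50 + 149.80 = 226.30 → 226
G: 0.30×29 + 0.70×123 = 8.70 + 86.10 = 94.80 → 95
B: 0.30×129 + 0.70×0 = 38.70 + 0.00 = 38.70 → 39
= RGB(226, 95, 39)


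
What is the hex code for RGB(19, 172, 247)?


R = 19 → 13 (hex)
G = 172 → AC (hex)
B = 247 → F7 (hex)
Hex = #13ACF7


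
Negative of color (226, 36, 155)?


Invert: (255-R, 255-G, 255-B)
R: 255-226 = 29
G: 255-36 = 219
B: 255-155 = 100
= RGB(29, 219, 100)


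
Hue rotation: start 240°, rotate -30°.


New hue = (H + rotation) mod 360
New hue = (240 -30) mod 360
= 210 mod 360
= 210°


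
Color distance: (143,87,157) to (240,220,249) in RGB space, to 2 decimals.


d = √[(R₁-R₂)² + (G₁-G₂)² + (B₁-B₂)²]
d = √[(143-240)² + (87-220)² + (157-249)²]
d = √[9409 + 17689 + 8464]
d = √35562
d ≈ 188.58


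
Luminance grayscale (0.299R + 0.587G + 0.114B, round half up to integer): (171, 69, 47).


Gray = 0.299×R + 0.587×G + 0.114×B
Gray = 0.299×171 + 0.587×69 + 0.114×47
Gray = 51.129 + 40.503 + 5.358
Gray = 96.990 → round half up → 97
Gray = 97


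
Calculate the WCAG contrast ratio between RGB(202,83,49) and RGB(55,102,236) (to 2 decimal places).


Linearize each sRGB channel c=v/255: c/12.92 if c ≤ 0.04045 else ((c+0.055)/1.055)^2.4
L = 0.2126×R_lin + 0.7152×G_lin + 0.0722×B_lin
Color 1 (202,83,49):
  R=202: 202/255≈0.7922 > 0.04045 → ((0.7922+0.055)/1.055)^2.4 ≈ 0.59062
  G=83: 83/255≈0.3255 > 0.04045 → ((0.3255+0.055)/1.055)^2.4 ≈ 0.08650
  B=49: 49/255≈0.1922 > 0.04045 → ((0.1922+0.055)/1.055)^2.4 ≈ 0.03071
  L1 = 0.2126×0.59062 + 0.7152×0.08650 + 0.0722×0.03071 ≈ 0.18965
Color 2 (55,102,236):
  R=55: 55/255≈0.2157 > 0.04045 → ((0.2157+0.055)/1.055)^2.4 ≈ 0.03820
  G=102: 102/255≈0.4000 > 0.04045 → ((0.4000+0.055)/1.055)^2.4 ≈ 0.13287
  B=236: 236/255≈0.9255 > 0.04045 → ((0.9255+0.055)/1.055)^2.4 ≈ 0.83880
  L2 = 0.2126×0.03820 + 0.7152×0.13287 + 0.0722×0.83880 ≈ 0.16371
Lighter = 0.18965, Darker = 0.16371
Ratio = (L_lighter + 0.05) / (L_darker + 0.05)
Ratio = (0.18965 + 0.05) / (0.16371 + 0.05) = 0.23965 / 0.21371 ≈ 1.1214
Ratio ≈ 1.12:1


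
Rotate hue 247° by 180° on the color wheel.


New hue = (H + rotation) mod 360
New hue = (247 + 180) mod 360
= 427 mod 360
= 67°


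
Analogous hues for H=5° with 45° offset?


Base hue: 5°
Left analog: (5 - 45) mod 360 = 320°
Right analog: (5 + 45) mod 360 = 50°
Analogous hues = 320° and 50°


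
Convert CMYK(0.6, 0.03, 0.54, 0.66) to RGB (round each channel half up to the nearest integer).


R = 255 × (1-C) × (1-K) = 255 × 0.40 × 0.34 = 34.68 → 35
G = 255 × (1-M) × (1-K) = 255 × 0.97 × 0.34 = 84.099 → 84
B = 255 × (1-Y) × (1-K) = 255 × 0.46 × 0.34 = 39.882 → 40
= RGB(35, 84, 40)


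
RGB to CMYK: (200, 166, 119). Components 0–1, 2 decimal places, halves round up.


R'=200/255≈0.7843, G'=166/255≈0.6510, B'=119/255≈0.4667
K = 1 - max(R',G',B') = 1 - 200/255 = 55/255 = 0.21568… → 0.22
(1-R'-K)/(1-K) simplifies to (max-R)/max with max = 200:
C = (200-200)/200 = 0/200 = 0 → 0.00
M = (200-166)/200 = 34/200 = 0.17 → 0.17
Y = (200-119)/200 = 81/200 = 0.405 → 0.41
= CMYK(0.00, 0.17, 0.41, 0.22)


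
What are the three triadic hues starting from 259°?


Triadic: equally spaced at 120° intervals
H1 = 259°
H2 = (259 + 120) mod 360 = 19°
H3 = (259 + 240) mod 360 = 139°
Triadic = 259°, 19°, 139°


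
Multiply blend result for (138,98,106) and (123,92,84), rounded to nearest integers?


Multiply: C = A×B/255, rounded to nearest integer
R: 138×123/255 = 16974/255 ≈ 66.565 → 67
G: 98×92/255 = 9016/255 ≈ 35.357 → 35
B: 106×84/255 = 8904/255 ≈ 34.918 → 35
= RGB(67, 35, 35)


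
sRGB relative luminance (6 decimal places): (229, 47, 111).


Linearize each channel (sRGB transfer function): c = v/255; c_lin = c/12.92 if c ≤ 0.04045, else ((c+0.055)/1.055)^2.4
  R: 229/255 ≈ 0.898039 > 0.04045 → ((0.898039+0.055)/1.055)^2.4 ≈ 0.783538
  G: 47/255 ≈ 0.184314 > 0.04045 → ((0.184314+0.055)/1.055)^2.4 ≈ 0.028426
  B: 111/255 ≈ 0.435294 > 0.04045 → ((0.435294+0.055)/1.055)^2.4 ≈ 0.158961
R_lin = 0.783538, G_lin = 0.028426, B_lin = 0.158961
L = 0.2126×R + 0.7152×G + 0.0722×B
L = 0.2126×0.783538 + 0.7152×0.028426 + 0.0722×0.158961
L ≈ 0.198387


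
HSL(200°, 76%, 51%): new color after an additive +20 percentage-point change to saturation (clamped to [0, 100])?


Original S = 76%
Adjustment = +20 percentage points
New S = 76 + (20) = 96
Clamp to [0, 100] → 96
= HSL(200°, 96%, 51%)


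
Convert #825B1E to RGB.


82 → 130 (R)
5B → 91 (G)
1E → 30 (B)
= RGB(130, 91, 30)


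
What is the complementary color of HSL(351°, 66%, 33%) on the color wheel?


Complement = opposite side of color wheel = hue + 180°
H' = (351 + 180) mod 360 = 171°
S and L unchanged.
= HSL(171°, 66%, 33%)


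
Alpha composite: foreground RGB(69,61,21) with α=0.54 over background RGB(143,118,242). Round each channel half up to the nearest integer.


C = α×F + (1-α)×B, with 1-α = 0.46
R: 0.54×69 + 0.46×143 = 37.26 + 65.78 = 103.04 → 103
G: 0.54×61 + 0.46×118 = 32.94 + 54.28 = 87.22 → 87
B: 0.54×21 + 0.46×242 = 11.34 + 111.32 = 122.66 → 123
= RGB(103, 87, 123)


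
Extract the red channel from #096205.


Color: #096205
R = 09 = 9
G = 62 = 98
B = 05 = 5
Red = 9


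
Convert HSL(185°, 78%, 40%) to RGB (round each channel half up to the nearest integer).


H=185°, S=0.78, L=0.40
C = (1-|2L-1|)×S = (1-|-0.20|)×0.78 = 0.624
H' = H/60 = 185/60 ≈ 3.0833; X = C×(1-|H' mod 2 - 1|) = 0.572
m = L - C/2 = 0.40 - 0.312 = 0.088
Sector ⌊H'⌋ = 3 → (R',G',B') = (0.0, 0.572, 0.624)
RGB = ((R'+m)×255, (G'+m)×255, (B'+m)×255) = (22.44, 168.3, 181.56)
Round half up → RGB(22, 168, 182)


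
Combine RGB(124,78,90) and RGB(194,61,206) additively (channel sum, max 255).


Additive: each channel = min(255, C₁+C₂)
R: 124+194 = 318 → 255
G: 78+61 = 139 → 139
B: 90+206 = 296 → 255
= RGB(255, 139, 255)


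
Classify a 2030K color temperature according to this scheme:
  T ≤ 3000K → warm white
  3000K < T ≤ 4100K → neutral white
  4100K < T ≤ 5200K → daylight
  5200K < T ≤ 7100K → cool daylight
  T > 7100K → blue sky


Temperature: 2030K
2030K ≤ 3000K → warm white
Classification: warm white


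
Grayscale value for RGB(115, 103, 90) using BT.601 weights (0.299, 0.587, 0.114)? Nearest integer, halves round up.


Gray = 0.299×R + 0.587×G + 0.114×B
Gray = 0.299×115 + 0.587×103 + 0.114×90
Gray = 34.385 + 60.461 + 10.260
Gray = 105.106 → round half up → 105
Gray = 105


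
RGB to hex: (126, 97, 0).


R = 126 → 7E (hex)
G = 97 → 61 (hex)
B = 0 → 00 (hex)
Hex = #7E6100


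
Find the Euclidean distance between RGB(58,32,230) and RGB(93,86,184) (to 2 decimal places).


d = √[(R₁-R₂)² + (G₁-G₂)² + (B₁-B₂)²]
d = √[(58-93)² + (32-86)² + (230-184)²]
d = √[1225 + 2916 + 2116]
d = √6257
d ≈ 79.10


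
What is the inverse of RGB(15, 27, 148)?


Invert: (255-R, 255-G, 255-B)
R: 255-15 = 240
G: 255-27 = 228
B: 255-148 = 107
= RGB(240, 228, 107)


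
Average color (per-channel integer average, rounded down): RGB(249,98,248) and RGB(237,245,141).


Midpoint: each channel = ⌊(C₁+C₂)/2⌋
R: ⌊(249+237)/2⌋ = 243
G: ⌊(98+245)/2⌋ = 171
B: ⌊(248+141)/2⌋ = 194
= RGB(243, 171, 194)


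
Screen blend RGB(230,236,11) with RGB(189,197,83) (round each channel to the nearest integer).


Screen: C = 255 - (255-A)×(255-B)/255, rounded to nearest integer
R: 255 - (255-230)×(255-189)/255 = 255 - 1650/255 ≈ 255 - 6.471 = 248.529 → 249
G: 255 - (255-236)×(255-197)/255 = 255 - 1102/255 ≈ 255 - 4.322 = 250.678 → 251
B: 255 - (255-11)×(255-83)/255 = 255 - 41968/255 ≈ 255 - 164.580 = 90.420 → 90
= RGB(249, 251, 90)


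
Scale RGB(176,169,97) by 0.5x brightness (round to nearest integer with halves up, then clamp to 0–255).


Multiply each channel by 0.5, round half up, clamp to [0, 255]
R: 176×0.5 = 88
G: 169×0.5 = 84.5 → round → 85
B: 97×0.5 = 48.5 → round → 49
= RGB(88, 85, 49)


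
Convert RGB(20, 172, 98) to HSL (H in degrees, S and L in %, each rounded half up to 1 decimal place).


Normalize: R'=20/255≈0.0784, G'=172/255≈0.6745, B'=98/255≈0.3843
Max=172/255, Min=20/255, Δ=Max-Min=152/255
L = (Max+Min)/2 = (172+20)/510 = 192/510 = 0.37647… → L = 37.6%
L ≤ 0.5 → S = Δ/(Max+Min) = 152/(172+20) = 152/192 = 0.79166… → S = 79.2%
(the 1/255 factors cancel in S and H, so raw channel differences can be used)
Max is G' → H = 60 × ((B-R)/Δ + 2) = 60 × ((98-20)/152 + 2)
  78/152 + 2 = 0.5131… + 2 = 2.5131…
  H = 60 × 2.5131… = 150.789…° → H = 150.8°
= HSL(150.8°, 79.2%, 37.6%)


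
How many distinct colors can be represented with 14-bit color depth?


Colors = 2^bits = 2^14
= 16,384 colors


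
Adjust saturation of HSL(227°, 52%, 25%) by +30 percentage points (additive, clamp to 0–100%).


Original S = 52%
Adjustment = +30 percentage points
New S = 52 + (30) = 82
Clamp to [0, 100] → 82
= HSL(227°, 82%, 25%)


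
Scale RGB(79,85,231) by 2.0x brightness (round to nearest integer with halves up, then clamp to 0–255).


Multiply each channel by 2.0, round half up, clamp to [0, 255]
R: 79×2.0 = 158
G: 85×2.0 = 170
B: 231×2.0 = 462 → clamp → 255
= RGB(158, 170, 255)


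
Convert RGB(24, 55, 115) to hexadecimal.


R = 24 → 18 (hex)
G = 55 → 37 (hex)
B = 115 → 73 (hex)
Hex = #183773


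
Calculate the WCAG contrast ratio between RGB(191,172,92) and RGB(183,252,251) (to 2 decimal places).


Linearize each sRGB channel c=v/255: c/12.92 if c ≤ 0.04045 else ((c+0.055)/1.055)^2.4
L = 0.2126×R_lin + 0.7152×G_lin + 0.0722×B_lin
Color 1 (191,172,92):
  R=191: 191/255≈0.7490 > 0.04045 → ((0.7490+0.055)/1.055)^2.4 ≈ 0.52100
  G=172: 172/255≈0.6745 > 0.04045 → ((0.6745+0.055)/1.055)^2.4 ≈ 0.41254
  B=92: 92/255≈0.3608 > 0.04045 → ((0.3608+0.055)/1.055)^2.4 ≈ 0.10702
  L1 = 0.2126×0.52100 + 0.7152×0.41254 + 0.0722×0.10702 ≈ 0.41354
Color 2 (183,252,251):
  R=183: 183/255≈0.7176 > 0.04045 → ((0.7176+0.055)/1.055)^2.4 ≈ 0.47353
  G=252: 252/255≈0.9882 > 0.04045 → ((0.9882+0.055)/1.055)^2.4 ≈ 0.97345
  B=251: 251/255≈0.9843 > 0.04045 → ((0.9843+0.055)/1.055)^2.4 ≈ 0.96469
  L2 = 0.2126×0.47353 + 0.7152×0.97345 + 0.0722×0.96469 ≈ 0.86653
Lighter = 0.86653, Darker = 0.41354
Ratio = (L_lighter + 0.05) / (L_darker + 0.05)
Ratio = (0.86653 + 0.05) / (0.41354 + 0.05) = 0.91653 / 0.46354 ≈ 1.9772
Ratio ≈ 1.98:1


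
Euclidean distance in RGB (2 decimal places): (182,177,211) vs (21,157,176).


d = √[(R₁-R₂)² + (G₁-G₂)² + (B₁-B₂)²]
d = √[(182-21)² + (177-157)² + (211-176)²]
d = √[25921 + 400 + 1225]
d = √27546
d ≈ 165.97


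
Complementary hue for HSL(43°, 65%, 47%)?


Complement = opposite side of color wheel = hue + 180°
H' = (43 + 180) mod 360 = 223°
S and L unchanged.
= HSL(223°, 65%, 47%)


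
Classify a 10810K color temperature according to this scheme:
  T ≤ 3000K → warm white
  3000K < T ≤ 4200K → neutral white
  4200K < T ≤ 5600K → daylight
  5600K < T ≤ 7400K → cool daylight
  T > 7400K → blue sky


Temperature: 10810K
10810K > 7400K → blue sky
Classification: blue sky
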